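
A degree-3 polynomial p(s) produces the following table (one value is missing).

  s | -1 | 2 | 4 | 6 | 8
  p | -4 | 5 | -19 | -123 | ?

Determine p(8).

-355

The 4 known values determine p uniquely (degree ≤ 3).
Evaluate each Lagrange basis at s = 8:
L_0(8) = (6)·(4)·(2)/[(-3)·(-5)·(-7)] = -16/35
L_1(8) = (9)·(4)·(2)/[(3)·(-2)·(-4)] = 3
L_2(8) = (9)·(6)·(2)/[(5)·(2)·(-2)] = -27/5
L_3(8) = (9)·(6)·(4)/[(7)·(4)·(2)] = 27/7
Sum: (-4)·(-16/35) + 5·(3) + (-19)·(-27/5) + (-123)·(27/7) = -355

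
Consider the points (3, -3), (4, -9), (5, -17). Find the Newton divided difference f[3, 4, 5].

f[3,4] = (-9 - (-3)) / (4 - 3) = -6
f[4,5] = (-17 - (-9)) / (5 - 4) = -8
f[3,4,5] = (-8 - (-6)) / (5 - 3) = -1

-1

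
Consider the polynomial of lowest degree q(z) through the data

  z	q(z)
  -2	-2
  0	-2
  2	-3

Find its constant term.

-2

L_0(z) = z(z - 2) / [8] = (1/8)z^2 - (1/4)z
L_1(z) = (z + 2)(z - 2) / [-4] = -(1/4)z^2 + 1
L_2(z) = (z + 2)z / [8] = (1/8)z^2 + (1/4)z
q(z) = (-2)·L_0 + (-2)·L_1 + (-3)·L_2
Only the constant term is needed; take it from each L_i and combine:
(-2)·(0) + (-2)·(1) + (-3)·(0) = -2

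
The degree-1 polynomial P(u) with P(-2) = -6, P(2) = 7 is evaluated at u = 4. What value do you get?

Evaluate each Lagrange basis at u = 4:
L_0(4) = (2)/[(-4)] = -1/2
L_1(4) = (6)/[(4)] = 3/2
Sum: (-6)·(-1/2) + 7·(3/2) = 27/2

27/2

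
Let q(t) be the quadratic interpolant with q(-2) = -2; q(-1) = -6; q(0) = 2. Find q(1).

Using Newton's divided-difference form:
q[-2,-1] = (-6 - (-2)) / (-1 - (-2)) = -4
q[-1,0] = (2 - (-6)) / (0 - (-1)) = 8
q[-2,-1,0] = (8 - (-4)) / (0 - (-2)) = 6
q(1) = -2 + (-4)·(3) + 6·(3)·(2) = 22

22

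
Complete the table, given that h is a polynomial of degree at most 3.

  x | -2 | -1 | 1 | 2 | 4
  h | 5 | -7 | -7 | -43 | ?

The 4 known values determine h uniquely (degree ≤ 3).
Evaluate each Lagrange basis at x = 4:
L_0(4) = (5)·(3)·(2)/[(-1)·(-3)·(-4)] = -5/2
L_1(4) = (6)·(3)·(2)/[(1)·(-2)·(-3)] = 6
L_2(4) = (6)·(5)·(2)/[(3)·(2)·(-1)] = -10
L_3(4) = (6)·(5)·(3)/[(4)·(3)·(1)] = 15/2
Sum: 5·(-5/2) + (-7)·(6) + (-7)·(-10) + (-43)·(15/2) = -307

-307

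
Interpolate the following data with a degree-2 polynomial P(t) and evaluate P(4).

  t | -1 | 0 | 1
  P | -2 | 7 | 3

L_0(4) = (4)·(3)/[(-1)·(-2)] = 6
L_1(4) = (5)·(3)/[(1)·(-1)] = -15
L_2(4) = (5)·(4)/[(2)·(1)] = 10
Sum: (-2)·(6) + 7·(-15) + 3·(10) = -87

-87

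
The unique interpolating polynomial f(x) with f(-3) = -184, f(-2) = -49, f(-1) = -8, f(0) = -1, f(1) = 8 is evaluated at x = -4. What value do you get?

L_0(-4) = (-2)·(-3)·(-4)·(-5)/[(-1)·(-2)·(-3)·(-4)] = 5
L_1(-4) = (-1)·(-3)·(-4)·(-5)/[(1)·(-1)·(-2)·(-3)] = -10
L_2(-4) = (-1)·(-2)·(-4)·(-5)/[(2)·(1)·(-1)·(-2)] = 10
L_3(-4) = (-1)·(-2)·(-3)·(-5)/[(3)·(2)·(1)·(-1)] = -5
L_4(-4) = (-1)·(-2)·(-3)·(-4)/[(4)·(3)·(2)·(1)] = 1
Sum: (-184)·(5) + (-49)·(-10) + (-8)·(10) + (-1)·(-5) + 8·(1) = -497

-497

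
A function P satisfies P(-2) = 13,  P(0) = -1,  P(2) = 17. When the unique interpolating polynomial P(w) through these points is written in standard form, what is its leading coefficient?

Build the Lagrange basis polynomials:
L_0(w) = w(w - 2) / [8] = (1/8)w^2 - (1/4)w
L_1(w) = (w + 2)(w - 2) / [-4] = -(1/4)w^2 + 1
L_2(w) = (w + 2)w / [8] = (1/8)w^2 + (1/4)w
P(w) = 13·L_0 + (-1)·L_1 + 17·L_2
Only the coefficient of w^2 is needed; take it from each L_i and combine:
13·(1/8) + (-1)·(-1/4) + 17·(1/8) = 4

4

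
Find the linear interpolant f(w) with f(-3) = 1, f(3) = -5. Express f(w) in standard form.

f(w) = -w - 2

Build the Lagrange basis polynomials:
L_0(w) = (w - 3) / [-6] = -(1/6)w + 1/2
L_1(w) = (w + 3) / [6] = (1/6)w + 1/2
f(w) = 1·L_0 + (-5)·L_1
  1·L_0(w) = -(1/6)w + 1/2
  (-5)·L_1(w) = -(5/6)w - 5/2
Adding term by term: -w - 2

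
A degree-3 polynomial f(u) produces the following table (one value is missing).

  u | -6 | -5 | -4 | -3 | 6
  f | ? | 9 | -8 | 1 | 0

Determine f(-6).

The 4 known values determine f uniquely (degree ≤ 3).
L_0(-6) = (-2)·(-3)·(-12)/[(-1)·(-2)·(-11)] = 36/11
L_1(-6) = (-1)·(-3)·(-12)/[(1)·(-1)·(-10)] = -18/5
L_2(-6) = (-1)·(-2)·(-12)/[(2)·(1)·(-9)] = 4/3
L_3(-6) = (-1)·(-2)·(-3)/[(11)·(10)·(9)] = -1/165
Sum: 9·(36/11) + (-8)·(-18/5) + 1·(4/3) + 0 = 9832/165

9832/165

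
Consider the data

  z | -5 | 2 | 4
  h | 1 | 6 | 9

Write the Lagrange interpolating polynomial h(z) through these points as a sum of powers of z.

Build the Lagrange basis polynomials:
L_0(z) = (z - 2)(z - 4) / [63] = (1/63)z^2 - (2/21)z + 8/63
L_1(z) = (z + 5)(z - 4) / [-14] = -(1/14)z^2 - (1/14)z + 10/7
L_2(z) = (z + 5)(z - 2) / [18] = (1/18)z^2 + (1/6)z - 5/9
h(z) = 1·L_0 + 6·L_1 + 9·L_2
  1·L_0(z) = (1/63)z^2 - (2/21)z + 8/63
  6·L_1(z) = -(3/7)z^2 - (3/7)z + 60/7
  9·L_2(z) = (1/2)z^2 + (3/2)z - 5
Adding term by term: (11/126)z^2 + (41/42)z + 233/63

h(z) = (11/126)z^2 + (41/42)z + 233/63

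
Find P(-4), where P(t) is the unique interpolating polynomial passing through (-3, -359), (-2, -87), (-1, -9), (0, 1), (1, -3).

Evaluate each Lagrange basis at t = -4:
L_0(-4) = (-2)·(-3)·(-4)·(-5)/[(-1)·(-2)·(-3)·(-4)] = 5
L_1(-4) = (-1)·(-3)·(-4)·(-5)/[(1)·(-1)·(-2)·(-3)] = -10
L_2(-4) = (-1)·(-2)·(-4)·(-5)/[(2)·(1)·(-1)·(-2)] = 10
L_3(-4) = (-1)·(-2)·(-3)·(-5)/[(3)·(2)·(1)·(-1)] = -5
L_4(-4) = (-1)·(-2)·(-3)·(-4)/[(4)·(3)·(2)·(1)] = 1
Sum: (-359)·(5) + (-87)·(-10) + (-9)·(10) + 1·(-5) + (-3)·(1) = -1023

-1023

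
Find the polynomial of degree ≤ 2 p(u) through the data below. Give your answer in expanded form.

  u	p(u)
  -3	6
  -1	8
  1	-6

Build the Lagrange basis polynomials:
L_0(u) = (u + 1)(u - 1) / [8] = (1/8)u^2 - 1/8
L_1(u) = (u + 3)(u - 1) / [-4] = -(1/4)u^2 - (1/2)u + 3/4
L_2(u) = (u + 3)(u + 1) / [8] = (1/8)u^2 + (1/2)u + 3/8
p(u) = 6·L_0 + 8·L_1 + (-6)·L_2
  6·L_0(u) = (3/4)u^2 - 3/4
  8·L_1(u) = -2u^2 - 4u + 6
  (-6)·L_2(u) = -(3/4)u^2 - 3u - 9/4
Adding term by term: -2u^2 - 7u + 3

p(u) = -2u^2 - 7u + 3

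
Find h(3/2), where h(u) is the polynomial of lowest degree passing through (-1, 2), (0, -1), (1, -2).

-7/4

Evaluate each Lagrange basis at u = 3/2:
L_0(3/2) = (3/2)·(1/2)/[(-1)·(-2)] = 3/8
L_1(3/2) = (5/2)·(1/2)/[(1)·(-1)] = -5/4
L_2(3/2) = (5/2)·(3/2)/[(2)·(1)] = 15/8
Sum: 2·(3/8) + (-1)·(-5/4) + (-2)·(15/8) = -7/4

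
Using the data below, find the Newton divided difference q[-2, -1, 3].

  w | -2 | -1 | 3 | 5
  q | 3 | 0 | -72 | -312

q[-2,-1] = (0 - 3) / (-1 - (-2)) = -3
q[-1,3] = (-72 - 0) / (3 - (-1)) = -18
q[-2,-1,3] = (-18 - (-3)) / (3 - (-2)) = -3

-3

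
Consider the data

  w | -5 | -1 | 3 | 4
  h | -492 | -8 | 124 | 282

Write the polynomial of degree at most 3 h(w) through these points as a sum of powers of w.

Newton's divided differences:
h[-5,-1] = (-8 - (-492)) / (-1 - (-5)) = 121
h[-1,3] = (124 - (-8)) / (3 - (-1)) = 33
h[3,4] = (282 - 124) / (4 - 3) = 158
h[-5,-1,3] = (33 - 121) / (3 - (-5)) = -11
h[-1,3,4] = (158 - 33) / (4 - (-1)) = 25
h[-5,-1,3,4] = (25 - (-11)) / (4 - (-5)) = 4
h(w) = -492 + 121·(w + 5) + (-11)·(w + 5)(w + 1) + 4·(w + 5)(w + 1)(w - 3)
Expanding: h(w) = 4w^3 + w^2 + 3w - 2

h(w) = 4w^3 + w^2 + 3w - 2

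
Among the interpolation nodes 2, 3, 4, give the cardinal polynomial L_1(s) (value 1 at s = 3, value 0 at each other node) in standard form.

L_1(s) = (s - 2)(s - 4) / [(1)·(-1)]
       = (s^2 - 6s + 8) / (-1)

L_1(s) = -s^2 + 6s - 8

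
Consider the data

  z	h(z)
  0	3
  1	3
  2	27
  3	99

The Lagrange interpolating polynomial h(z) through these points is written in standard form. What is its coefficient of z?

L_0(z) = (z - 1)(z - 2)(z - 3) / [-6] = -(1/6)z^3 + z^2 - (11/6)z + 1
L_1(z) = z(z - 2)(z - 3) / [2] = (1/2)z^3 - (5/2)z^2 + 3z
L_2(z) = z(z - 1)(z - 3) / [-2] = -(1/2)z^3 + 2z^2 - (3/2)z
L_3(z) = z(z - 1)(z - 2) / [6] = (1/6)z^3 - (1/2)z^2 + (1/3)z
h(z) = 3·L_0 + 3·L_1 + 27·L_2 + 99·L_3
Only the coefficient of z is needed; take it from each L_i and combine:
3·(-11/6) + 3·(3) + 27·(-3/2) + 99·(1/3) = -4

-4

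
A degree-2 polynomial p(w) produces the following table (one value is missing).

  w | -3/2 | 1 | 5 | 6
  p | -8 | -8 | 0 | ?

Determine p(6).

46/13

The 3 known values determine p uniquely (degree ≤ 2).
Evaluate each Lagrange basis at w = 6:
L_0(6) = (5)·(1)/[(-5/2)·(-13/2)] = 4/13
L_1(6) = (15/2)·(1)/[(5/2)·(-4)] = -3/4
L_2(6) = (15/2)·(5)/[(13/2)·(4)] = 75/52
Sum: (-8)·(4/13) + (-8)·(-3/4) + 0 = 46/13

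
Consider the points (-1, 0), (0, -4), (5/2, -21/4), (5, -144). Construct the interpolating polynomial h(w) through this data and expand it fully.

h(w) = -2w^3 + 4w^2 + 2w - 4

Build the Lagrange basis polynomials:
L_0(w) = w(w - 5/2)(w - 5) / [-21] = -(1/21)w^3 + (5/14)w^2 - (25/42)w
L_1(w) = (w + 1)(w - 5/2)(w - 5) / [25/2] = (2/25)w^3 - (13/25)w^2 + (2/5)w + 1
L_2(w) = (w + 1)w(w - 5) / [-175/8] = -(8/175)w^3 + (32/175)w^2 + (8/35)w
L_3(w) = (w + 1)w(w - 5/2) / [75] = (1/75)w^3 - (1/50)w^2 - (1/30)w
h(w) = 0·L_0 + (-4)·L_1 + (-21/4)·L_2 + (-144)·L_3
  0·L_0(w) = 0
  (-4)·L_1(w) = -(8/25)w^3 + (52/25)w^2 - (8/5)w - 4
  (-21/4)·L_2(w) = (6/25)w^3 - (24/25)w^2 - (6/5)w
  (-144)·L_3(w) = -(48/25)w^3 + (72/25)w^2 + (24/5)w
Adding term by term: -2w^3 + 4w^2 + 2w - 4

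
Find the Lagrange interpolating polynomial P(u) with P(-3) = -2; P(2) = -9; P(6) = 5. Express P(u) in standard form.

P(u) = (49/90)u^2 - (77/90)u - 142/15

L_0(u) = (u - 2)(u - 6) / [45] = (1/45)u^2 - (8/45)u + 4/15
L_1(u) = (u + 3)(u - 6) / [-20] = -(1/20)u^2 + (3/20)u + 9/10
L_2(u) = (u + 3)(u - 2) / [36] = (1/36)u^2 + (1/36)u - 1/6
P(u) = (-2)·L_0 + (-9)·L_1 + 5·L_2
  (-2)·L_0(u) = -(2/45)u^2 + (16/45)u - 8/15
  (-9)·L_1(u) = (9/20)u^2 - (27/20)u - 81/10
  5·L_2(u) = (5/36)u^2 + (5/36)u - 5/6
Adding term by term: (49/90)u^2 - (77/90)u - 142/15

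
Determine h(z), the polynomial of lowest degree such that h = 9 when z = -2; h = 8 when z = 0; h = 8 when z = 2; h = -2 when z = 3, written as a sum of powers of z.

L_0(z) = z(z - 2)(z - 3) / [-40] = -(1/40)z^3 + (1/8)z^2 - (3/20)z
L_1(z) = (z + 2)(z - 2)(z - 3) / [12] = (1/12)z^3 - (1/4)z^2 - (1/3)z + 1
L_2(z) = (z + 2)z(z - 3) / [-8] = -(1/8)z^3 + (1/8)z^2 + (3/4)z
L_3(z) = (z + 2)z(z - 2) / [15] = (1/15)z^3 - (4/15)z
h(z) = 9·L_0 + 8·L_1 + 8·L_2 + (-2)·L_3
  9·L_0(z) = -(9/40)z^3 + (9/8)z^2 - (27/20)z
  8·L_1(z) = (2/3)z^3 - 2z^2 - (8/3)z + 8
  8·L_2(z) = -z^3 + z^2 + 6z
  (-2)·L_3(z) = -(2/15)z^3 + (8/15)z
Adding term by term: -(83/120)z^3 + (1/8)z^2 + (151/60)z + 8

h(z) = -(83/120)z^3 + (1/8)z^2 + (151/60)z + 8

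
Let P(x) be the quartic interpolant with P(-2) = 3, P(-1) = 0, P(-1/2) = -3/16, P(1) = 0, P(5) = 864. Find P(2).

27

Using Newton's divided-difference form:
P[-2,-1] = (0 - 3) / (-1 - (-2)) = -3
P[-1,-1/2] = (-3/16 - 0) / (-1/2 - (-1)) = -3/8
P[-1/2,1] = (0 - (-3/16)) / (1 - (-1/2)) = 1/8
P[1,5] = (864 - 0) / (5 - 1) = 216
P[-2,-1,-1/2] = (-3/8 - (-3)) / (-1/2 - (-2)) = 7/4
P[-1,-1/2,1] = (1/8 - (-3/8)) / (1 - (-1)) = 1/4
P[-1/2,1,5] = (216 - 1/8) / (5 - (-1/2)) = 157/4
P[-2,-1,-1/2,1] = (1/4 - 7/4) / (1 - (-2)) = -1/2
P[-1,-1/2,1,5] = (157/4 - 1/4) / (5 - (-1)) = 13/2
P[-2,-1,-1/2,1,5] = (13/2 - (-1/2)) / (5 - (-2)) = 1
P(2) = 3 + (-3)·(4) + (7/4)·(4)·(3) + (-1/2)·(4)·(3)·(5/2) + 1·(4)·(3)·(5/2)·(1) = 27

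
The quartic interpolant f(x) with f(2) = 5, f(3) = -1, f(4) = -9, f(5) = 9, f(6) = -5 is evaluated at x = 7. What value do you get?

-195

Evaluate each Lagrange basis at x = 7:
L_0(7) = (4)·(3)·(2)·(1)/[(-1)·(-2)·(-3)·(-4)] = 1
L_1(7) = (5)·(3)·(2)·(1)/[(1)·(-1)·(-2)·(-3)] = -5
L_2(7) = (5)·(4)·(2)·(1)/[(2)·(1)·(-1)·(-2)] = 10
L_3(7) = (5)·(4)·(3)·(1)/[(3)·(2)·(1)·(-1)] = -10
L_4(7) = (5)·(4)·(3)·(2)/[(4)·(3)·(2)·(1)] = 5
Sum: 5·(1) + (-1)·(-5) + (-9)·(10) + 9·(-10) + (-5)·(5) = -195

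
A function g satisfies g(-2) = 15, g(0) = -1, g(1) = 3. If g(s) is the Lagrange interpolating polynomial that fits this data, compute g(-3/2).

8

Evaluate each Lagrange basis at s = -3/2:
L_0(-3/2) = (-3/2)·(-5/2)/[(-2)·(-3)] = 5/8
L_1(-3/2) = (1/2)·(-5/2)/[(2)·(-1)] = 5/8
L_2(-3/2) = (1/2)·(-3/2)/[(3)·(1)] = -1/4
Sum: 15·(5/8) + (-1)·(5/8) + 3·(-1/4) = 8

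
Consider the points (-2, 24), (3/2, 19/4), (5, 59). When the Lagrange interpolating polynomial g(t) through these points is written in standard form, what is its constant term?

L_0(t) = (t - 3/2)(t - 5) / [49/2] = (2/49)t^2 - (13/49)t + 15/49
L_1(t) = (t + 2)(t - 5) / [-49/4] = -(4/49)t^2 + (12/49)t + 40/49
L_2(t) = (t + 2)(t - 3/2) / [49/2] = (2/49)t^2 + (1/49)t - 6/49
g(t) = 24·L_0 + (19/4)·L_1 + 59·L_2
Only the constant term is needed; take it from each L_i and combine:
24·(15/49) + (19/4)·(40/49) + 59·(-6/49) = 4

4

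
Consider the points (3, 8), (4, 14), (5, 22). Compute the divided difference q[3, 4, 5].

1

q[3,4] = (14 - 8) / (4 - 3) = 6
q[4,5] = (22 - 14) / (5 - 4) = 8
q[3,4,5] = (8 - 6) / (5 - 3) = 1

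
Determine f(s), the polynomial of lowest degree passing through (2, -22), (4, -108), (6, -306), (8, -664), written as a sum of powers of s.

f(s) = -s^3 - 2s^2 - 3s

Build the Lagrange basis polynomials:
L_0(s) = (s - 4)(s - 6)(s - 8) / [-48] = -(1/48)s^3 + (3/8)s^2 - (13/6)s + 4
L_1(s) = (s - 2)(s - 6)(s - 8) / [16] = (1/16)s^3 - s^2 + (19/4)s - 6
L_2(s) = (s - 2)(s - 4)(s - 8) / [-16] = -(1/16)s^3 + (7/8)s^2 - (7/2)s + 4
L_3(s) = (s - 2)(s - 4)(s - 6) / [48] = (1/48)s^3 - (1/4)s^2 + (11/12)s - 1
f(s) = (-22)·L_0 + (-108)·L_1 + (-306)·L_2 + (-664)·L_3
  (-22)·L_0(s) = (11/24)s^3 - (33/4)s^2 + (143/3)s - 88
  (-108)·L_1(s) = -(27/4)s^3 + 108s^2 - 513s + 648
  (-306)·L_2(s) = (153/8)s^3 - (1071/4)s^2 + 1071s - 1224
  (-664)·L_3(s) = -(83/6)s^3 + 166s^2 - (1826/3)s + 664
Adding term by term: -s^3 - 2s^2 - 3s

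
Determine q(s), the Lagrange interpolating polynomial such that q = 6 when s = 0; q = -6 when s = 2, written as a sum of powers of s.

q(s) = -6s + 6

L_0(s) = (s - 2) / [-2] = -(1/2)s + 1
L_1(s) = s / [2] = (1/2)s
q(s) = 6·L_0 + (-6)·L_1
  6·L_0(s) = -3s + 6
  (-6)·L_1(s) = -3s
Adding term by term: -6s + 6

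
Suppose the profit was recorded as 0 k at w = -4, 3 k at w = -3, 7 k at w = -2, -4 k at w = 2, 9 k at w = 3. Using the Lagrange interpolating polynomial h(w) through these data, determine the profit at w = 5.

L_0(5) = (8)·(7)·(3)·(2)/[(-1)·(-2)·(-6)·(-7)] = 4
L_1(5) = (9)·(7)·(3)·(2)/[(1)·(-1)·(-5)·(-6)] = -63/5
L_2(5) = (9)·(8)·(3)·(2)/[(2)·(1)·(-4)·(-5)] = 54/5
L_3(5) = (9)·(8)·(7)·(2)/[(6)·(5)·(4)·(-1)] = -42/5
L_4(5) = (9)·(8)·(7)·(3)/[(7)·(6)·(5)·(1)] = 36/5
Sum: 0 + 3·(-63/5) + 7·(54/5) + (-4)·(-42/5) + 9·(36/5) = 681/5

681/5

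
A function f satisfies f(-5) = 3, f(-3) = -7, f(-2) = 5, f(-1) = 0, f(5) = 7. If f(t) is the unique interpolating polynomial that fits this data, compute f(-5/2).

107/448

Using Newton's divided-difference form:
f[-5,-3] = (-7 - 3) / (-3 - (-5)) = -5
f[-3,-2] = (5 - (-7)) / (-2 - (-3)) = 12
f[-2,-1] = (0 - 5) / (-1 - (-2)) = -5
f[-1,5] = (7 - 0) / (5 - (-1)) = 7/6
f[-5,-3,-2] = (12 - (-5)) / (-2 - (-5)) = 17/3
f[-3,-2,-1] = (-5 - 12) / (-1 - (-3)) = -17/2
f[-2,-1,5] = (7/6 - (-5)) / (5 - (-2)) = 37/42
f[-5,-3,-2,-1] = (-17/2 - 17/3) / (-1 - (-5)) = -85/24
f[-3,-2,-1,5] = (37/42 - (-17/2)) / (5 - (-3)) = 197/168
f[-5,-3,-2,-1,5] = (197/168 - (-85/24)) / (5 - (-5)) = 33/70
f(-5/2) = 3 + (-5)·(5/2) + (17/3)·(5/2)·(1/2) + (-85/24)·(5/2)·(1/2)·(-1/2) + (33/70)·(5/2)·(1/2)·(-1/2)·(-3/2) = 107/448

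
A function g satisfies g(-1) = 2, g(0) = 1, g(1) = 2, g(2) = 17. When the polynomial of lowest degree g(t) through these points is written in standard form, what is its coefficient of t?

Build the Lagrange basis polynomials:
L_0(t) = t(t - 1)(t - 2) / [-6] = -(1/6)t^3 + (1/2)t^2 - (1/3)t
L_1(t) = (t + 1)(t - 1)(t - 2) / [2] = (1/2)t^3 - t^2 - (1/2)t + 1
L_2(t) = (t + 1)t(t - 2) / [-2] = -(1/2)t^3 + (1/2)t^2 + t
L_3(t) = (t + 1)t(t - 1) / [6] = (1/6)t^3 - (1/6)t
g(t) = 2·L_0 + 1·L_1 + 2·L_2 + 17·L_3
Only the coefficient of t is needed; take it from each L_i and combine:
2·(-1/3) + 1·(-1/2) + 2·(1) + 17·(-1/6) = -2

-2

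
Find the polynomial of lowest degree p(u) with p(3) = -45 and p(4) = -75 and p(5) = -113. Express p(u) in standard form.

p(u) = -4u^2 - 2u - 3

L_0(u) = (u - 4)(u - 5) / [2] = (1/2)u^2 - (9/2)u + 10
L_1(u) = (u - 3)(u - 5) / [-1] = -u^2 + 8u - 15
L_2(u) = (u - 3)(u - 4) / [2] = (1/2)u^2 - (7/2)u + 6
p(u) = (-45)·L_0 + (-75)·L_1 + (-113)·L_2
  (-45)·L_0(u) = -(45/2)u^2 + (405/2)u - 450
  (-75)·L_1(u) = 75u^2 - 600u + 1125
  (-113)·L_2(u) = -(113/2)u^2 + (791/2)u - 678
Adding term by term: -4u^2 - 2u - 3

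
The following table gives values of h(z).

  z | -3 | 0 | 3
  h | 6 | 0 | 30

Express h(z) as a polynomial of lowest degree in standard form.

h(z) = 2z^2 + 4z

Build the Lagrange basis polynomials:
L_0(z) = z(z - 3) / [18] = (1/18)z^2 - (1/6)z
L_1(z) = (z + 3)(z - 3) / [-9] = -(1/9)z^2 + 1
L_2(z) = (z + 3)z / [18] = (1/18)z^2 + (1/6)z
h(z) = 6·L_0 + 0·L_1 + 30·L_2
  6·L_0(z) = (1/3)z^2 - z
  0·L_1(z) = 0
  30·L_2(z) = (5/3)z^2 + 5z
Adding term by term: 2z^2 + 4z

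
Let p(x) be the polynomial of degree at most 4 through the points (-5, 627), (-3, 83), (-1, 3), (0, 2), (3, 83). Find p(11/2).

Using Newton's divided-difference form:
p[-5,-3] = (83 - 627) / (-3 - (-5)) = -272
p[-3,-1] = (3 - 83) / (-1 - (-3)) = -40
p[-1,0] = (2 - 3) / (0 - (-1)) = -1
p[0,3] = (83 - 2) / (3 - 0) = 27
p[-5,-3,-1] = (-40 - (-272)) / (-1 - (-5)) = 58
p[-3,-1,0] = (-1 - (-40)) / (0 - (-3)) = 13
p[-1,0,3] = (27 - (-1)) / (3 - (-1)) = 7
p[-5,-3,-1,0] = (13 - 58) / (0 - (-5)) = -9
p[-3,-1,0,3] = (7 - 13) / (3 - (-3)) = -1
p[-5,-3,-1,0,3] = (-1 - (-9)) / (3 - (-5)) = 1
p(11/2) = 627 + (-272)·(21/2) + 58·(21/2)·(17/2) + (-9)·(21/2)·(17/2)·(13/2) + 1·(21/2)·(17/2)·(13/2)·(11/2) = 14673/16

14673/16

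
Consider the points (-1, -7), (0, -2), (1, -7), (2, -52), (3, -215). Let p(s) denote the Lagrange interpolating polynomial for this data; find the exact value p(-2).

Evaluate each Lagrange basis at s = -2:
L_0(-2) = (-2)·(-3)·(-4)·(-5)/[(-1)·(-2)·(-3)·(-4)] = 5
L_1(-2) = (-1)·(-3)·(-4)·(-5)/[(1)·(-1)·(-2)·(-3)] = -10
L_2(-2) = (-1)·(-2)·(-4)·(-5)/[(2)·(1)·(-1)·(-2)] = 10
L_3(-2) = (-1)·(-2)·(-3)·(-5)/[(3)·(2)·(1)·(-1)] = -5
L_4(-2) = (-1)·(-2)·(-3)·(-4)/[(4)·(3)·(2)·(1)] = 1
Sum: (-7)·(5) + (-2)·(-10) + (-7)·(10) + (-52)·(-5) + (-215)·(1) = -40

-40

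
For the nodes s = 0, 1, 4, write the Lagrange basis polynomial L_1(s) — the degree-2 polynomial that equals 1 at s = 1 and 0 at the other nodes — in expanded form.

L_1(s) = -(1/3)s^2 + (4/3)s

L_1(s) = s(s - 4) / [(1)·(-3)]
       = (s^2 - 4s) / (-3)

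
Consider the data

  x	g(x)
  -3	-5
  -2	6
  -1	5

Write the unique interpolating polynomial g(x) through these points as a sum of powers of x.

g(x) = -6x^2 - 19x - 8

Build the Lagrange basis polynomials:
L_0(x) = (x + 2)(x + 1) / [2] = (1/2)x^2 + (3/2)x + 1
L_1(x) = (x + 3)(x + 1) / [-1] = -x^2 - 4x - 3
L_2(x) = (x + 3)(x + 2) / [2] = (1/2)x^2 + (5/2)x + 3
g(x) = (-5)·L_0 + 6·L_1 + 5·L_2
  (-5)·L_0(x) = -(5/2)x^2 - (15/2)x - 5
  6·L_1(x) = -6x^2 - 24x - 18
  5·L_2(x) = (5/2)x^2 + (25/2)x + 15
Adding term by term: -6x^2 - 19x - 8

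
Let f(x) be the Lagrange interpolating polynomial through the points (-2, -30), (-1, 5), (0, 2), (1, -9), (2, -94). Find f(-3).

-229

L_0(-3) = (-2)·(-3)·(-4)·(-5)/[(-1)·(-2)·(-3)·(-4)] = 5
L_1(-3) = (-1)·(-3)·(-4)·(-5)/[(1)·(-1)·(-2)·(-3)] = -10
L_2(-3) = (-1)·(-2)·(-4)·(-5)/[(2)·(1)·(-1)·(-2)] = 10
L_3(-3) = (-1)·(-2)·(-3)·(-5)/[(3)·(2)·(1)·(-1)] = -5
L_4(-3) = (-1)·(-2)·(-3)·(-4)/[(4)·(3)·(2)·(1)] = 1
Sum: (-30)·(5) + 5·(-10) + 2·(10) + (-9)·(-5) + (-94)·(1) = -229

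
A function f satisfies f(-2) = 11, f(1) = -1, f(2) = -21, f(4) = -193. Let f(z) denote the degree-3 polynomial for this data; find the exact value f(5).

-381

L_0(5) = (4)·(3)·(1)/[(-3)·(-4)·(-6)] = -1/6
L_1(5) = (7)·(3)·(1)/[(3)·(-1)·(-3)] = 7/3
L_2(5) = (7)·(4)·(1)/[(4)·(1)·(-2)] = -7/2
L_3(5) = (7)·(4)·(3)/[(6)·(3)·(2)] = 7/3
Sum: 11·(-1/6) + (-1)·(7/3) + (-21)·(-7/2) + (-193)·(7/3) = -381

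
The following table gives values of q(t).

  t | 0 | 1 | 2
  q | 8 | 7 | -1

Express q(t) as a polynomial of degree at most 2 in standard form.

Newton's divided differences:
q[0,1] = (7 - 8) / (1 - 0) = -1
q[1,2] = (-1 - 7) / (2 - 1) = -8
q[0,1,2] = (-8 - (-1)) / (2 - 0) = -7/2
q(t) = 8 + (-1)·t + (-7/2)·t(t - 1)
Expanding: q(t) = -(7/2)t^2 + (5/2)t + 8

q(t) = -(7/2)t^2 + (5/2)t + 8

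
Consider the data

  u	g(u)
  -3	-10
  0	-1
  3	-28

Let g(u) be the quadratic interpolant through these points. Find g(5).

-66

Evaluate each Lagrange basis at u = 5:
L_0(5) = (5)·(2)/[(-3)·(-6)] = 5/9
L_1(5) = (8)·(2)/[(3)·(-3)] = -16/9
L_2(5) = (8)·(5)/[(6)·(3)] = 20/9
Sum: (-10)·(5/9) + (-1)·(-16/9) + (-28)·(20/9) = -66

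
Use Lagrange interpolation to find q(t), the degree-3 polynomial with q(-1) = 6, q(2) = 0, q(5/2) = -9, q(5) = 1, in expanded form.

Build the Lagrange basis polynomials:
L_0(t) = (t - 2)(t - 5/2)(t - 5) / [-63] = -(1/63)t^3 + (19/126)t^2 - (55/126)t + 25/63
L_1(t) = (t + 1)(t - 5/2)(t - 5) / [9/2] = (2/9)t^3 - (13/9)t^2 + (10/9)t + 25/9
L_2(t) = (t + 1)(t - 2)(t - 5) / [-35/8] = -(8/35)t^3 + (48/35)t^2 - (24/35)t - 16/7
L_3(t) = (t + 1)(t - 2)(t - 5/2) / [45] = (1/45)t^3 - (7/90)t^2 + (1/90)t + 1/9
q(t) = 6·L_0 + 0·L_1 + (-9)·L_2 + 1·L_3
  6·L_0(t) = -(2/21)t^3 + (19/21)t^2 - (55/21)t + 50/21
  0·L_1(t) = 0
  (-9)·L_2(t) = (72/35)t^3 - (432/35)t^2 + (216/35)t + 144/7
  1·L_3(t) = (1/45)t^3 - (7/90)t^2 + (1/90)t + 1/9
Adding term by term: (125/63)t^3 - (1451/126)t^2 + (449/126)t + 1453/63

q(t) = (125/63)t^3 - (1451/126)t^2 + (449/126)t + 1453/63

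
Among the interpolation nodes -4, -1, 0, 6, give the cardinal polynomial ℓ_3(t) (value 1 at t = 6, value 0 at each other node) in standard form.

ℓ_3(t) = (t + 4)(t + 1)t / [(10)·(7)·(6)]
       = (t^3 + 5t^2 + 4t) / (420)

ℓ_3(t) = (1/420)t^3 + (1/84)t^2 + (1/105)t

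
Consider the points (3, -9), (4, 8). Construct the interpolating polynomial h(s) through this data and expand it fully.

Build the Lagrange basis polynomials:
L_0(s) = (s - 4) / [-1] = -s + 4
L_1(s) = (s - 3) / [1] = s - 3
h(s) = (-9)·L_0 + 8·L_1
  (-9)·L_0(s) = 9s - 36
  8·L_1(s) = 8s - 24
Adding term by term: 17s - 60

h(s) = 17s - 60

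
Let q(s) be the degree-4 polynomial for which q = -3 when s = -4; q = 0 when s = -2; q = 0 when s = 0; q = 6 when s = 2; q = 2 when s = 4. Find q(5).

L_0(5) = (7)·(5)·(3)·(1)/[(-2)·(-4)·(-6)·(-8)] = 35/128
L_1(5) = (9)·(5)·(3)·(1)/[(2)·(-2)·(-4)·(-6)] = -45/32
L_2(5) = (9)·(7)·(3)·(1)/[(4)·(2)·(-2)·(-4)] = 189/64
L_3(5) = (9)·(7)·(5)·(1)/[(6)·(4)·(2)·(-2)] = -105/32
L_4(5) = (9)·(7)·(5)·(3)/[(8)·(6)·(4)·(2)] = 315/128
Sum: (-3)·(35/128) + 0 + 0 + 6·(-105/32) + 2·(315/128) = -1995/128

-1995/128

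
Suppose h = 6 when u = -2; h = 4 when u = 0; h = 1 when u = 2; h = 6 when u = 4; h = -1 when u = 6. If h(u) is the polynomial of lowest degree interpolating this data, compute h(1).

L_0(1) = (1)·(-1)·(-3)·(-5)/[(-2)·(-4)·(-6)·(-8)] = -5/128
L_1(1) = (3)·(-1)·(-3)·(-5)/[(2)·(-2)·(-4)·(-6)] = 15/32
L_2(1) = (3)·(1)·(-3)·(-5)/[(4)·(2)·(-2)·(-4)] = 45/64
L_3(1) = (3)·(1)·(-1)·(-5)/[(6)·(4)·(2)·(-2)] = -5/32
L_4(1) = (3)·(1)·(-1)·(-3)/[(8)·(6)·(4)·(2)] = 3/128
Sum: 6·(-5/128) + 4·(15/32) + 1·(45/64) + 6·(-5/32) + (-1)·(3/128) = 177/128

177/128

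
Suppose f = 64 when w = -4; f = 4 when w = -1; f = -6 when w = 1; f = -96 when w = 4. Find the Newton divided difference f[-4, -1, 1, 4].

f[-4,-1] = (4 - 64) / (-1 - (-4)) = -20
f[-1,1] = (-6 - 4) / (1 - (-1)) = -5
f[1,4] = (-96 - (-6)) / (4 - 1) = -30
f[-4,-1,1] = (-5 - (-20)) / (1 - (-4)) = 3
f[-1,1,4] = (-30 - (-5)) / (4 - (-1)) = -5
f[-4,-1,1,4] = (-5 - 3) / (4 - (-4)) = -1

-1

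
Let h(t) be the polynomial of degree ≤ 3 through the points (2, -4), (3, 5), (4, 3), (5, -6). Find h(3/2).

Evaluate each Lagrange basis at t = 3/2:
L_0(3/2) = (-3/2)·(-5/2)·(-7/2)/[(-1)·(-2)·(-3)] = 35/16
L_1(3/2) = (-1/2)·(-5/2)·(-7/2)/[(1)·(-1)·(-2)] = -35/16
L_2(3/2) = (-1/2)·(-3/2)·(-7/2)/[(2)·(1)·(-1)] = 21/16
L_3(3/2) = (-1/2)·(-3/2)·(-5/2)/[(3)·(2)·(1)] = -5/16
Sum: (-4)·(35/16) + 5·(-35/16) + 3·(21/16) + (-6)·(-5/16) = -111/8

-111/8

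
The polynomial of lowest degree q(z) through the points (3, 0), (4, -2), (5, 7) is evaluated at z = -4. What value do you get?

322

Using Newton's divided-difference form:
q[3,4] = (-2 - 0) / (4 - 3) = -2
q[4,5] = (7 - (-2)) / (5 - 4) = 9
q[3,4,5] = (9 - (-2)) / (5 - 3) = 11/2
q(-4) = 0 + (-2)·(-7) + (11/2)·(-7)·(-8) = 322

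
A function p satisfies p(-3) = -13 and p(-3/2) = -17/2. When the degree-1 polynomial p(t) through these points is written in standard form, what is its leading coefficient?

Build the Lagrange basis polynomials:
L_0(t) = (t + 3/2) / [-3/2] = -(2/3)t - 1
L_1(t) = (t + 3) / [3/2] = (2/3)t + 2
p(t) = (-13)·L_0 + (-17/2)·L_1
Only the coefficient of t is needed; take it from each L_i and combine:
(-13)·(-2/3) + (-17/2)·(2/3) = 3

3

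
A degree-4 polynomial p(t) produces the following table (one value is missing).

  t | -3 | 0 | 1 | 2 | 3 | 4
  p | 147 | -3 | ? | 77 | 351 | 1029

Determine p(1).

3

The 5 known values determine p uniquely (degree ≤ 4).
L_0(1) = (1)·(-1)·(-2)·(-3)/[(-3)·(-5)·(-6)·(-7)] = -1/105
L_1(1) = (4)·(-1)·(-2)·(-3)/[(3)·(-2)·(-3)·(-4)] = 1/3
L_2(1) = (4)·(1)·(-2)·(-3)/[(5)·(2)·(-1)·(-2)] = 6/5
L_3(1) = (4)·(1)·(-1)·(-3)/[(6)·(3)·(1)·(-1)] = -2/3
L_4(1) = (4)·(1)·(-1)·(-2)/[(7)·(4)·(2)·(1)] = 1/7
Sum: 147·(-1/105) + (-3)·(1/3) + 77·(6/5) + 351·(-2/3) + 1029·(1/7) = 3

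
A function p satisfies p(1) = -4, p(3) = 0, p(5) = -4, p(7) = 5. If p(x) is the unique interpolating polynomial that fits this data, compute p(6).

-39/16

Evaluate each Lagrange basis at x = 6:
L_0(6) = (3)·(1)·(-1)/[(-2)·(-4)·(-6)] = 1/16
L_1(6) = (5)·(1)·(-1)/[(2)·(-2)·(-4)] = -5/16
L_2(6) = (5)·(3)·(-1)/[(4)·(2)·(-2)] = 15/16
L_3(6) = (5)·(3)·(1)/[(6)·(4)·(2)] = 5/16
Sum: (-4)·(1/16) + 0 + (-4)·(15/16) + 5·(5/16) = -39/16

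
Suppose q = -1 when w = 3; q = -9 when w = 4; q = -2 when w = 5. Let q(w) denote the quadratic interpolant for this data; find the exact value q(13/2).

L_0(13/2) = (5/2)·(3/2)/[(-1)·(-2)] = 15/8
L_1(13/2) = (7/2)·(3/2)/[(1)·(-1)] = -21/4
L_2(13/2) = (7/2)·(5/2)/[(2)·(1)] = 35/8
Sum: (-1)·(15/8) + (-9)·(-21/4) + (-2)·(35/8) = 293/8

293/8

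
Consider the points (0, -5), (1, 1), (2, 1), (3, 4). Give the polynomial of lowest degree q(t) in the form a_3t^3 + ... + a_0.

q(t) = (3/2)t^3 - (15/2)t^2 + 12t - 5

Newton's divided differences:
q[0,1] = (1 - (-5)) / (1 - 0) = 6
q[1,2] = (1 - 1) / (2 - 1) = 0
q[2,3] = (4 - 1) / (3 - 2) = 3
q[0,1,2] = (0 - 6) / (2 - 0) = -3
q[1,2,3] = (3 - 0) / (3 - 1) = 3/2
q[0,1,2,3] = (3/2 - (-3)) / (3 - 0) = 3/2
q(t) = -5 + 6·t + (-3)·t(t - 1) + (3/2)·t(t - 1)(t - 2)
Expanding: q(t) = (3/2)t^3 - (15/2)t^2 + 12t - 5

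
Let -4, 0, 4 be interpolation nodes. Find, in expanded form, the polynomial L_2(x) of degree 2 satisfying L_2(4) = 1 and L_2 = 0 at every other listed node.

L_2(x) = (x + 4)x / [(8)·(4)]
       = (x^2 + 4x) / (32)

L_2(x) = (1/32)x^2 + (1/8)x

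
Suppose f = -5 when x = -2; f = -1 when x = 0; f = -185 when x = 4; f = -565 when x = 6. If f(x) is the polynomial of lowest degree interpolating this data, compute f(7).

L_0(7) = (7)·(3)·(1)/[(-2)·(-6)·(-8)] = -7/32
L_1(7) = (9)·(3)·(1)/[(2)·(-4)·(-6)] = 9/16
L_2(7) = (9)·(7)·(1)/[(6)·(4)·(-2)] = -21/16
L_3(7) = (9)·(7)·(3)/[(8)·(6)·(2)] = 63/32
Sum: (-5)·(-7/32) + (-1)·(9/16) + (-185)·(-21/16) + (-565)·(63/32) = -869

-869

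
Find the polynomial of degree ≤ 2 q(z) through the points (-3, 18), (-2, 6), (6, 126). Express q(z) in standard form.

q(z) = 3z^2 + 3z

Newton's divided differences:
q[-3,-2] = (6 - 18) / (-2 - (-3)) = -12
q[-2,6] = (126 - 6) / (6 - (-2)) = 15
q[-3,-2,6] = (15 - (-12)) / (6 - (-3)) = 3
q(z) = 18 + (-12)·(z + 3) + 3·(z + 3)(z + 2)
Expanding: q(z) = 3z^2 + 3z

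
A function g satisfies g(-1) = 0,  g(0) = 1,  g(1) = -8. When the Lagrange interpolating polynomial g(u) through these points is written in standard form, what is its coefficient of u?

Build the Lagrange basis polynomials:
L_0(u) = u(u - 1) / [2] = (1/2)u^2 - (1/2)u
L_1(u) = (u + 1)(u - 1) / [-1] = -u^2 + 1
L_2(u) = (u + 1)u / [2] = (1/2)u^2 + (1/2)u
g(u) = 0·L_0 + 1·L_1 + (-8)·L_2
Only the coefficient of u is needed; take it from each L_i and combine:
0·(-1/2) + 1·(0) + (-8)·(1/2) = -4

-4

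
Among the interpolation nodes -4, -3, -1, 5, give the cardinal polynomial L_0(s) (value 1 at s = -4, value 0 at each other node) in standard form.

L_0(s) = -(1/27)s^3 + (1/27)s^2 + (17/27)s + 5/9

L_0(s) = (s + 3)(s + 1)(s - 5) / [(-1)·(-3)·(-9)]
       = (s^3 - s^2 - 17s - 15) / (-27)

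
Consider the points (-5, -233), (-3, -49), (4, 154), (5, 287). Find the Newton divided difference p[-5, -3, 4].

p[-5,-3] = (-49 - (-233)) / (-3 - (-5)) = 92
p[-3,4] = (154 - (-49)) / (4 - (-3)) = 29
p[-5,-3,4] = (29 - 92) / (4 - (-5)) = -7

-7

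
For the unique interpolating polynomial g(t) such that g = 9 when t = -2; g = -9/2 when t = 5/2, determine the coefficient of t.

The leading coefficient equals the top divided difference g[-2,5/2].
g[-2,5/2] = (-9/2 - 9) / (5/2 - (-2)) = -3

-3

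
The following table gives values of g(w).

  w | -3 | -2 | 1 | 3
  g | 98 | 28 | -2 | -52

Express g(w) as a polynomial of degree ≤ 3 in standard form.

Newton's divided differences:
g[-3,-2] = (28 - 98) / (-2 - (-3)) = -70
g[-2,1] = (-2 - 28) / (1 - (-2)) = -10
g[1,3] = (-52 - (-2)) / (3 - 1) = -25
g[-3,-2,1] = (-10 - (-70)) / (1 - (-3)) = 15
g[-2,1,3] = (-25 - (-10)) / (3 - (-2)) = -3
g[-3,-2,1,3] = (-3 - 15) / (3 - (-3)) = -3
g(w) = 98 + (-70)·(w + 3) + 15·(w + 3)(w + 2) + (-3)·(w + 3)(w + 2)(w - 1)
Expanding: g(w) = -3w^3 + 3w^2 + 2w - 4

g(w) = -3w^3 + 3w^2 + 2w - 4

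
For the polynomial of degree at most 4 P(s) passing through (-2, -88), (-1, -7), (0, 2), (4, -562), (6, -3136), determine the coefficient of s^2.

-3

Build the Lagrange basis polynomials:
L_0(s) = (s + 1)s(s - 4)(s - 6) / [96] = (1/96)s^4 - (3/32)s^3 + (7/48)s^2 + (1/4)s
L_1(s) = (s + 2)s(s - 4)(s - 6) / [-35] = -(1/35)s^4 + (8/35)s^3 - (4/35)s^2 - (48/35)s
L_2(s) = (s + 2)(s + 1)(s - 4)(s - 6) / [48] = (1/48)s^4 - (7/48)s^3 - (1/12)s^2 + (13/12)s + 1
L_3(s) = (s + 2)(s + 1)s(s - 6) / [-240] = -(1/240)s^4 + (1/80)s^3 + (1/15)s^2 + (1/20)s
L_4(s) = (s + 2)(s + 1)s(s - 4) / [672] = (1/672)s^4 - (1/672)s^3 - (5/336)s^2 - (1/84)s
P(s) = (-88)·L_0 + (-7)·L_1 + 2·L_2 + (-562)·L_3 + (-3136)·L_4
Only the coefficient of s^2 is needed; take it from each L_i and combine:
(-88)·(7/48) + (-7)·(-4/35) + 2·(-1/12) + (-562)·(1/15) + (-3136)·(-5/336) = -3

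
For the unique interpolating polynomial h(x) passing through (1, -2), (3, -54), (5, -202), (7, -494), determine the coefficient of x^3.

-1

Build the Lagrange basis polynomials:
L_0(x) = (x - 3)(x - 5)(x - 7) / [-48] = -(1/48)x^3 + (5/16)x^2 - (71/48)x + 35/16
L_1(x) = (x - 1)(x - 5)(x - 7) / [16] = (1/16)x^3 - (13/16)x^2 + (47/16)x - 35/16
L_2(x) = (x - 1)(x - 3)(x - 7) / [-16] = -(1/16)x^3 + (11/16)x^2 - (31/16)x + 21/16
L_3(x) = (x - 1)(x - 3)(x - 5) / [48] = (1/48)x^3 - (3/16)x^2 + (23/48)x - 5/16
h(x) = (-2)·L_0 + (-54)·L_1 + (-202)·L_2 + (-494)·L_3
Only the coefficient of x^3 is needed; take it from each L_i and combine:
(-2)·(-1/48) + (-54)·(1/16) + (-202)·(-1/16) + (-494)·(1/48) = -1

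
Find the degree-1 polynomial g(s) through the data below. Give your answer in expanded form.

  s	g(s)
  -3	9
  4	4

g(s) = -(5/7)s + 48/7

Build the Lagrange basis polynomials:
L_0(s) = (s - 4) / [-7] = -(1/7)s + 4/7
L_1(s) = (s + 3) / [7] = (1/7)s + 3/7
g(s) = 9·L_0 + 4·L_1
  9·L_0(s) = -(9/7)s + 36/7
  4·L_1(s) = (4/7)s + 12/7
Adding term by term: -(5/7)s + 48/7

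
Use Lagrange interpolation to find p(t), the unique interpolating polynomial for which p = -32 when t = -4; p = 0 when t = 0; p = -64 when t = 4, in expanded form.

p(t) = -3t^2 - 4t

Build the Lagrange basis polynomials:
L_0(t) = t(t - 4) / [32] = (1/32)t^2 - (1/8)t
L_1(t) = (t + 4)(t - 4) / [-16] = -(1/16)t^2 + 1
L_2(t) = (t + 4)t / [32] = (1/32)t^2 + (1/8)t
p(t) = (-32)·L_0 + 0·L_1 + (-64)·L_2
  (-32)·L_0(t) = -t^2 + 4t
  0·L_1(t) = 0
  (-64)·L_2(t) = -2t^2 - 8t
Adding term by term: -3t^2 - 4t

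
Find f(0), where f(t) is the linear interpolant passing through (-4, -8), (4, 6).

Evaluate each Lagrange basis at t = 0:
L_0(0) = (-4)/[(-8)] = 1/2
L_1(0) = (4)/[(8)] = 1/2
Sum: (-8)·(1/2) + 6·(1/2) = -1

-1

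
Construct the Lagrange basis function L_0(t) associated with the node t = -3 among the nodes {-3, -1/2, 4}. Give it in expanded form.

L_0(t) = (2/35)t^2 - (1/5)t - 4/35

L_0(t) = (t + 1/2)(t - 4) / [(-5/2)·(-7)]
       = (t^2 - (7/2)t - 2) / (35/2)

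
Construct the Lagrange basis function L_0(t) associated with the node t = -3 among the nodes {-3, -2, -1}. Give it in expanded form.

L_0(t) = (t + 2)(t + 1) / [(-1)·(-2)]
       = (t^2 + 3t + 2) / (2)

L_0(t) = (1/2)t^2 + (3/2)t + 1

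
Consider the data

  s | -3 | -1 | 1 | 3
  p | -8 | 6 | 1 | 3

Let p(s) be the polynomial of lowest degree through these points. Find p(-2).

3

L_0(-2) = (-1)·(-3)·(-5)/[(-2)·(-4)·(-6)] = 5/16
L_1(-2) = (1)·(-3)·(-5)/[(2)·(-2)·(-4)] = 15/16
L_2(-2) = (1)·(-1)·(-5)/[(4)·(2)·(-2)] = -5/16
L_3(-2) = (1)·(-1)·(-3)/[(6)·(4)·(2)] = 1/16
Sum: (-8)·(5/16) + 6·(15/16) + 1·(-5/16) + 3·(1/16) = 3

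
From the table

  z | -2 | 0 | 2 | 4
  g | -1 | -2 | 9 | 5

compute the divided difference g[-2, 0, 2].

g[-2,0] = (-2 - (-1)) / (0 - (-2)) = -1/2
g[0,2] = (9 - (-2)) / (2 - 0) = 11/2
g[-2,0,2] = (11/2 - (-1/2)) / (2 - (-2)) = 3/2

3/2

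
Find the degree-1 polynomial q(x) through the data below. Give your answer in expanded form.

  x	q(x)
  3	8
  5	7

q(x) = -(1/2)x + 19/2

Build the Lagrange basis polynomials:
L_0(x) = (x - 5) / [-2] = -(1/2)x + 5/2
L_1(x) = (x - 3) / [2] = (1/2)x - 3/2
q(x) = 8·L_0 + 7·L_1
  8·L_0(x) = -4x + 20
  7·L_1(x) = (7/2)x - 21/2
Adding term by term: -(1/2)x + 19/2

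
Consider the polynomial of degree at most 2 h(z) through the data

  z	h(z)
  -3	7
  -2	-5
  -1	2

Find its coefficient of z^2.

The leading coefficient equals the top divided difference h[-3,-2,-1].
h[-3,-2] = (-5 - 7) / (-2 - (-3)) = -12
h[-2,-1] = (2 - (-5)) / (-1 - (-2)) = 7
h[-3,-2,-1] = (7 - (-12)) / (-1 - (-3)) = 19/2

19/2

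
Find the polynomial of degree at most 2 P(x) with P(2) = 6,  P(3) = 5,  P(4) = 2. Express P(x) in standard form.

Build the Lagrange basis polynomials:
L_0(x) = (x - 3)(x - 4) / [2] = (1/2)x^2 - (7/2)x + 6
L_1(x) = (x - 2)(x - 4) / [-1] = -x^2 + 6x - 8
L_2(x) = (x - 2)(x - 3) / [2] = (1/2)x^2 - (5/2)x + 3
P(x) = 6·L_0 + 5·L_1 + 2·L_2
  6·L_0(x) = 3x^2 - 21x + 36
  5·L_1(x) = -5x^2 + 30x - 40
  2·L_2(x) = x^2 - 5x + 6
Adding term by term: -x^2 + 4x + 2

P(x) = -x^2 + 4x + 2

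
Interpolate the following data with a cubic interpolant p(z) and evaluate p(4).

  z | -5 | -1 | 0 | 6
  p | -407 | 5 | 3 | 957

L_0(4) = (5)·(4)·(-2)/[(-4)·(-5)·(-11)] = 2/11
L_1(4) = (9)·(4)·(-2)/[(4)·(-1)·(-7)] = -18/7
L_2(4) = (9)·(5)·(-2)/[(5)·(1)·(-6)] = 3
L_3(4) = (9)·(5)·(4)/[(11)·(7)·(6)] = 30/77
Sum: (-407)·(2/11) + 5·(-18/7) + 3·(3) + 957·(30/77) = 295

295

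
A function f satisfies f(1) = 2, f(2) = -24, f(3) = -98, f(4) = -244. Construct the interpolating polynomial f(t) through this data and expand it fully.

f(t) = -4t^3 + 2t + 4

L_0(t) = (t - 2)(t - 3)(t - 4) / [-6] = -(1/6)t^3 + (3/2)t^2 - (13/3)t + 4
L_1(t) = (t - 1)(t - 3)(t - 4) / [2] = (1/2)t^3 - 4t^2 + (19/2)t - 6
L_2(t) = (t - 1)(t - 2)(t - 4) / [-2] = -(1/2)t^3 + (7/2)t^2 - 7t + 4
L_3(t) = (t - 1)(t - 2)(t - 3) / [6] = (1/6)t^3 - t^2 + (11/6)t - 1
f(t) = 2·L_0 + (-24)·L_1 + (-98)·L_2 + (-244)·L_3
  2·L_0(t) = -(1/3)t^3 + 3t^2 - (26/3)t + 8
  (-24)·L_1(t) = -12t^3 + 96t^2 - 228t + 144
  (-98)·L_2(t) = 49t^3 - 343t^2 + 686t - 392
  (-244)·L_3(t) = -(122/3)t^3 + 244t^2 - (1342/3)t + 244
Adding term by term: -4t^3 + 2t + 4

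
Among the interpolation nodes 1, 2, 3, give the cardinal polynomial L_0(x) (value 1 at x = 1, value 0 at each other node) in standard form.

L_0(x) = (x - 2)(x - 3) / [(-1)·(-2)]
       = (x^2 - 5x + 6) / (2)

L_0(x) = (1/2)x^2 - (5/2)x + 3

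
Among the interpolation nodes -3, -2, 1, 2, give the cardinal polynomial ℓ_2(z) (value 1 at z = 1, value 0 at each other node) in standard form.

ℓ_2(z) = (z + 3)(z + 2)(z - 2) / [(4)·(3)·(-1)]
       = (z^3 + 3z^2 - 4z - 12) / (-12)

ℓ_2(z) = -(1/12)z^3 - (1/4)z^2 + (1/3)z + 1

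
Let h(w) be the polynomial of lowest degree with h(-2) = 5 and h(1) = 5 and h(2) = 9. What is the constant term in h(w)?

L_0(w) = (w - 1)(w - 2) / [12] = (1/12)w^2 - (1/4)w + 1/6
L_1(w) = (w + 2)(w - 2) / [-3] = -(1/3)w^2 + 4/3
L_2(w) = (w + 2)(w - 1) / [4] = (1/4)w^2 + (1/4)w - 1/2
h(w) = 5·L_0 + 5·L_1 + 9·L_2
Only the constant term is needed; take it from each L_i and combine:
5·(1/6) + 5·(4/3) + 9·(-1/2) = 3

3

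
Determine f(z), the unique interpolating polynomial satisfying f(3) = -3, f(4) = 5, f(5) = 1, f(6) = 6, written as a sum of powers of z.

f(z) = (7/2)z^3 - 48z^2 + (429/2)z - 309

Newton's divided differences:
f[3,4] = (5 - (-3)) / (4 - 3) = 8
f[4,5] = (1 - 5) / (5 - 4) = -4
f[5,6] = (6 - 1) / (6 - 5) = 5
f[3,4,5] = (-4 - 8) / (5 - 3) = -6
f[4,5,6] = (5 - (-4)) / (6 - 4) = 9/2
f[3,4,5,6] = (9/2 - (-6)) / (6 - 3) = 7/2
f(z) = -3 + 8·(z - 3) + (-6)·(z - 3)(z - 4) + (7/2)·(z - 3)(z - 4)(z - 5)
Expanding: f(z) = (7/2)z^3 - 48z^2 + (429/2)z - 309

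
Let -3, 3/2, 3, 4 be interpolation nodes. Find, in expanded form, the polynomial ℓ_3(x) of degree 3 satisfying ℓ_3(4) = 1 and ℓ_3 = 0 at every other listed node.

ℓ_3(x) = (2/35)x^3 - (3/35)x^2 - (18/35)x + 27/35

ℓ_3(x) = (x + 3)(x - 3/2)(x - 3) / [(7)·(5/2)·(1)]
       = (x^3 - (3/2)x^2 - 9x + 27/2) / (35/2)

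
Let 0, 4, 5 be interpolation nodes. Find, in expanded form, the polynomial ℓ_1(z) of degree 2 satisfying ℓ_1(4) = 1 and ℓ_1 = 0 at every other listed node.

ℓ_1(z) = z(z - 5) / [(4)·(-1)]
       = (z^2 - 5z) / (-4)

ℓ_1(z) = -(1/4)z^2 + (5/4)z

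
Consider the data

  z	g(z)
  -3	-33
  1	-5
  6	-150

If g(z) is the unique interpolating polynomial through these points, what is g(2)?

-18

Using Newton's divided-difference form:
g[-3,1] = (-5 - (-33)) / (1 - (-3)) = 7
g[1,6] = (-150 - (-5)) / (6 - 1) = -29
g[-3,1,6] = (-29 - 7) / (6 - (-3)) = -4
g(2) = -33 + 7·(5) + (-4)·(5)·(1) = -18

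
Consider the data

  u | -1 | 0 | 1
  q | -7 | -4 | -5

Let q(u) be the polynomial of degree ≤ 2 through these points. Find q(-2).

-14

Evaluate each Lagrange basis at u = -2:
L_0(-2) = (-2)·(-3)/[(-1)·(-2)] = 3
L_1(-2) = (-1)·(-3)/[(1)·(-1)] = -3
L_2(-2) = (-1)·(-2)/[(2)·(1)] = 1
Sum: (-7)·(3) + (-4)·(-3) + (-5)·(1) = -14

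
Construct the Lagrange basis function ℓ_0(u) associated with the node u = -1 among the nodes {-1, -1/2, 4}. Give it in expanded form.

ℓ_0(u) = (u + 1/2)(u - 4) / [(-1/2)·(-5)]
       = (u^2 - (7/2)u - 2) / (5/2)

ℓ_0(u) = (2/5)u^2 - (7/5)u - 4/5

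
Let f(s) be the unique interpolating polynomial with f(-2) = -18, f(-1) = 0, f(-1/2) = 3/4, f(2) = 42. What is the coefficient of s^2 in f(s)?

3

Build the Lagrange basis polynomials:
L_0(s) = (s + 1)(s + 1/2)(s - 2) / [-6] = -(1/6)s^3 + (1/12)s^2 + (5/12)s + 1/6
L_1(s) = (s + 2)(s + 1/2)(s - 2) / [3/2] = (2/3)s^3 + (1/3)s^2 - (8/3)s - 4/3
L_2(s) = (s + 2)(s + 1)(s - 2) / [-15/8] = -(8/15)s^3 - (8/15)s^2 + (32/15)s + 32/15
L_3(s) = (s + 2)(s + 1)(s + 1/2) / [30] = (1/30)s^3 + (7/60)s^2 + (7/60)s + 1/30
f(s) = (-18)·L_0 + 0·L_1 + (3/4)·L_2 + 42·L_3
Only the coefficient of s^2 is needed; take it from each L_i and combine:
(-18)·(1/12) + 0·(1/3) + (3/4)·(-8/15) + 42·(7/60) = 3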